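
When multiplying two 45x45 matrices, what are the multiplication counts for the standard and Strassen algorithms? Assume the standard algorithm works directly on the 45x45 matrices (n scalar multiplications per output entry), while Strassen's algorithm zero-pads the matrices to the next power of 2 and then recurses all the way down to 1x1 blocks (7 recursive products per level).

Matrix multiplication for 45x45 matrices:

Strassen's algorithm requires power-of-2 dimensions. Pad 45x45 to 64x64 (next power of 2).

Standard algorithm: 45^3 = 91125 multiplications
Strassen's algorithm: 7^(log2(64)) = 7^6 = 117649 multiplications
Difference: 91125 - 117649 = -26524 (Strassen uses MORE here due to padding overhead — for small or just-over-power-of-2 n, padding can outweigh the per-level savings)

Standard: 91125 multiplications (45^3). Strassen: 117649 multiplications (7^6, after padding to 64x64). Strassen reduces 8 recursive multiplications to 7 at each level.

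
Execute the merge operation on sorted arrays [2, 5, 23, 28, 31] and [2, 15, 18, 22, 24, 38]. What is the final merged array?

Merging process:

Compare 2 vs 2: take 2 from left. Merged: [2]
Compare 5 vs 2: take 2 from right. Merged: [2, 2]
Compare 5 vs 15: take 5 from left. Merged: [2, 2, 5]
Compare 23 vs 15: take 15 from right. Merged: [2, 2, 5, 15]
Compare 23 vs 18: take 18 from right. Merged: [2, 2, 5, 15, 18]
Compare 23 vs 22: take 22 from right. Merged: [2, 2, 5, 15, 18, 22]
Compare 23 vs 24: take 23 from left. Merged: [2, 2, 5, 15, 18, 22, 23]
Compare 28 vs 24: take 24 from right. Merged: [2, 2, 5, 15, 18, 22, 23, 24]
Compare 28 vs 38: take 28 from left. Merged: [2, 2, 5, 15, 18, 22, 23, 24, 28]
Compare 31 vs 38: take 31 from left. Merged: [2, 2, 5, 15, 18, 22, 23, 24, 28, 31]
Append remaining from right: [38]. Merged: [2, 2, 5, 15, 18, 22, 23, 24, 28, 31, 38]

Final merged array: [2, 2, 5, 15, 18, 22, 23, 24, 28, 31, 38]
Total comparisons: 10

The merged array is [2, 2, 5, 15, 18, 22, 23, 24, 28, 31, 38], requiring 10 comparisons. The merge step runs in O(n) time where n is the total number of elements.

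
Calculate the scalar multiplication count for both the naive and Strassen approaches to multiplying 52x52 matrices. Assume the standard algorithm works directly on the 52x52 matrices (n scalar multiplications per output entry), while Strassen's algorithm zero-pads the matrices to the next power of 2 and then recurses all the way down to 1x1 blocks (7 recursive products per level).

Matrix multiplication for 52x52 matrices:

Strassen's algorithm requires power-of-2 dimensions. Pad 52x52 to 64x64 (next power of 2).

Standard algorithm: 52^3 = 140608 multiplications
Strassen's algorithm: 7^(log2(64)) = 7^6 = 117649 multiplications
Savings: 140608 - 117649 = 22959 multiplications

Standard: 140608 multiplications (52^3). Strassen: 117649 multiplications (7^6, after padding to 64x64). Strassen reduces 8 recursive multiplications to 7 at each level.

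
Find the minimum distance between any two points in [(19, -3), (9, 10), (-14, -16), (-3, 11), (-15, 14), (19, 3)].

Computing all pairwise distances among 6 points:

d((19, -3), (9, 10)) = 16.4012
d((19, -3), (-14, -16)) = 35.4683
d((19, -3), (-3, 11)) = 26.0768
d((19, -3), (-15, 14)) = 38.0132
d((19, -3), (19, 3)) = 6.0 <-- minimum
d((9, 10), (-14, -16)) = 34.7131
d((9, 10), (-3, 11)) = 12.0416
d((9, 10), (-15, 14)) = 24.3311
d((9, 10), (19, 3)) = 12.2066
d((-14, -16), (-3, 11)) = 29.1548
d((-14, -16), (-15, 14)) = 30.0167
d((-14, -16), (19, 3)) = 38.0789
d((-3, 11), (-15, 14)) = 12.3693
d((-3, 11), (19, 3)) = 23.4094
d((-15, 14), (19, 3)) = 35.7351

Closest pair: (19, -3) and (19, 3) with distance 6.0

The closest pair is (19, -3) and (19, 3) with Euclidean distance 6.0. For 6 points, brute-force pairwise comparison is shown above. For large n, the divide-and-conquer algorithm (sort by x, recurse on halves, check the dividing strip) achieves O(n log n).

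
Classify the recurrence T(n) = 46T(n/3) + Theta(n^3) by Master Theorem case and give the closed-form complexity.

Master Theorem for T(n) = 46T(n/3) + O(n^3):

a = 46, b = 3, c = 3
log_b(a) = log_3(46) = 3.4850

Case 1: c = 3 < log_3(46) = 3.4850
T(n) = O(n^(log_3 46))

For T(n) = 46T(n/3) + O(n^3): log_3(46) = 3.4850. This is Case 1 of the Master Theorem (c < log_b(a), work dominated by leaves), giving O(n^(log_3 46)).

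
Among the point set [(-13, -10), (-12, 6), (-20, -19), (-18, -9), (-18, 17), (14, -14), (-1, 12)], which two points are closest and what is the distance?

Computing all pairwise distances among 7 points:

d((-13, -10), (-12, 6)) = 16.0312
d((-13, -10), (-20, -19)) = 11.4018
d((-13, -10), (-18, -9)) = 5.099 <-- minimum
d((-13, -10), (-18, 17)) = 27.4591
d((-13, -10), (14, -14)) = 27.2947
d((-13, -10), (-1, 12)) = 25.0599
d((-12, 6), (-20, -19)) = 26.2488
d((-12, 6), (-18, -9)) = 16.1555
d((-12, 6), (-18, 17)) = 12.53
d((-12, 6), (14, -14)) = 32.8024
d((-12, 6), (-1, 12)) = 12.53
d((-20, -19), (-18, -9)) = 10.198
d((-20, -19), (-18, 17)) = 36.0555
d((-20, -19), (14, -14)) = 34.3657
d((-20, -19), (-1, 12)) = 36.3593
d((-18, -9), (-18, 17)) = 26.0
d((-18, -9), (14, -14)) = 32.3883
d((-18, -9), (-1, 12)) = 27.0185
d((-18, 17), (14, -14)) = 44.5533
d((-18, 17), (-1, 12)) = 17.72
d((14, -14), (-1, 12)) = 30.0167

Closest pair: (-13, -10) and (-18, -9) with distance 5.099

The closest pair is (-13, -10) and (-18, -9) with Euclidean distance 5.099. For 7 points, brute-force pairwise comparison is shown above. For large n, the divide-and-conquer algorithm (sort by x, recurse on halves, check the dividing strip) achieves O(n log n).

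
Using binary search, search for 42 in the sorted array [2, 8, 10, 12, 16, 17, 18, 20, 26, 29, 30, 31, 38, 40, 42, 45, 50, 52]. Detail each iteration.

Binary search for 42 in [2, 8, 10, 12, 16, 17, 18, 20, 26, 29, 30, 31, 38, 40, 42, 45, 50, 52]:

lo=0, hi=17, mid=8, arr[mid]=26 -> 26 < 42, search right half
lo=9, hi=17, mid=13, arr[mid]=40 -> 40 < 42, search right half
lo=14, hi=17, mid=15, arr[mid]=45 -> 45 > 42, search left half
lo=14, hi=14, mid=14, arr[mid]=42 -> Found target at index 14!

Binary search finds 42 at index 14 after 4 comparisons. The search repeatedly halves the search space by comparing with the middle element.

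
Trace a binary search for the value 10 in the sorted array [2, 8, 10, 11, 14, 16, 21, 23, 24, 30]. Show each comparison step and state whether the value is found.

Binary search for 10 in [2, 8, 10, 11, 14, 16, 21, 23, 24, 30]:

lo=0, hi=9, mid=4, arr[mid]=14 -> 14 > 10, search left half
lo=0, hi=3, mid=1, arr[mid]=8 -> 8 < 10, search right half
lo=2, hi=3, mid=2, arr[mid]=10 -> Found target at index 2!

Binary search finds 10 at index 2 after 3 comparisons. The search repeatedly halves the search space by comparing with the middle element.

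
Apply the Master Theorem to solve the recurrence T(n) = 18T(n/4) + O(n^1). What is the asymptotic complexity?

Master Theorem for T(n) = 18T(n/4) + O(n^1):

a = 18, b = 4, c = 1
log_b(a) = log_4(18) = 2.0850

Case 1: c = 1 < log_4(18) = 2.0850
T(n) = O(n^(log_4 18))

For T(n) = 18T(n/4) + O(n^1): log_4(18) = 2.0850. This is Case 1 of the Master Theorem (c < log_b(a), work dominated by leaves), giving O(n^(log_4 18)).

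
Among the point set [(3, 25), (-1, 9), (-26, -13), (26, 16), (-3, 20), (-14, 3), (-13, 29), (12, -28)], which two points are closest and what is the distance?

Computing all pairwise distances among 8 points:

d((3, 25), (-1, 9)) = 16.4924
d((3, 25), (-26, -13)) = 47.8017
d((3, 25), (26, 16)) = 24.6982
d((3, 25), (-3, 20)) = 7.8102 <-- minimum
d((3, 25), (-14, 3)) = 27.8029
d((3, 25), (-13, 29)) = 16.4924
d((3, 25), (12, -28)) = 53.7587
d((-1, 9), (-26, -13)) = 33.3017
d((-1, 9), (26, 16)) = 27.8927
d((-1, 9), (-3, 20)) = 11.1803
d((-1, 9), (-14, 3)) = 14.3178
d((-1, 9), (-13, 29)) = 23.3238
d((-1, 9), (12, -28)) = 39.2173
d((-26, -13), (26, 16)) = 59.5399
d((-26, -13), (-3, 20)) = 40.2244
d((-26, -13), (-14, 3)) = 20.0
d((-26, -13), (-13, 29)) = 43.9659
d((-26, -13), (12, -28)) = 40.8534
d((26, 16), (-3, 20)) = 29.2746
d((26, 16), (-14, 3)) = 42.0595
d((26, 16), (-13, 29)) = 41.1096
d((26, 16), (12, -28)) = 46.1736
d((-3, 20), (-14, 3)) = 20.2485
d((-3, 20), (-13, 29)) = 13.4536
d((-3, 20), (12, -28)) = 50.2892
d((-14, 3), (-13, 29)) = 26.0192
d((-14, 3), (12, -28)) = 40.4599
d((-13, 29), (12, -28)) = 62.2415

Closest pair: (3, 25) and (-3, 20) with distance 7.8102

The closest pair is (3, 25) and (-3, 20) with Euclidean distance 7.8102. For 8 points, brute-force pairwise comparison is shown above. For large n, the divide-and-conquer algorithm (sort by x, recurse on halves, check the dividing strip) achieves O(n log n).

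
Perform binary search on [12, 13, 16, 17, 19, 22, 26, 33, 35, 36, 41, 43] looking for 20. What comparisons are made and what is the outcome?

Binary search for 20 in [12, 13, 16, 17, 19, 22, 26, 33, 35, 36, 41, 43]:

lo=0, hi=11, mid=5, arr[mid]=22 -> 22 > 20, search left half
lo=0, hi=4, mid=2, arr[mid]=16 -> 16 < 20, search right half
lo=3, hi=4, mid=3, arr[mid]=17 -> 17 < 20, search right half
lo=4, hi=4, mid=4, arr[mid]=19 -> 19 < 20, search right half
lo=5 > hi=4, target 20 not found

Binary search determines that 20 is not in the array after 4 comparisons. The search space was exhausted without finding the target.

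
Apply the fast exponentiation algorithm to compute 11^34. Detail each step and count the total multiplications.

Computing 11^34 by squaring (build up from 11^1; each line after the first costs one multiplication):

11^1 = 11
11^2 = (11^1)^2 = 11^2 = 121
11^4 = (11^2)^2 = 121^2 = 14641
11^8 = (11^4)^2 = 14641^2 = 214358881
11^16 = (11^8)^2 = 214358881^2 = 45949729863572161
11^17 = 11 * 11^16 = 11 * 45949729863572161 = 505447028499293771
11^34 = (11^17)^2 = 505447028499293771^2 = 255476698618765889551019445759400441

Result: 255476698618765889551019445759400441
Multiplications needed: 6 (6 lines after 11^1)

11^34 = 255476698618765889551019445759400441. Using exponentiation by squaring, this requires 6 multiplications. The key idea: if the exponent is even, square the half-power; if odd, multiply by the base once.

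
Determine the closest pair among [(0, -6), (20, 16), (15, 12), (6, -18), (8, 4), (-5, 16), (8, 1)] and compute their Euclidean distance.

Computing all pairwise distances among 7 points:

d((0, -6), (20, 16)) = 29.7321
d((0, -6), (15, 12)) = 23.4307
d((0, -6), (6, -18)) = 13.4164
d((0, -6), (8, 4)) = 12.8062
d((0, -6), (-5, 16)) = 22.561
d((0, -6), (8, 1)) = 10.6301
d((20, 16), (15, 12)) = 6.4031
d((20, 16), (6, -18)) = 36.7696
d((20, 16), (8, 4)) = 16.9706
d((20, 16), (-5, 16)) = 25.0
d((20, 16), (8, 1)) = 19.2094
d((15, 12), (6, -18)) = 31.3209
d((15, 12), (8, 4)) = 10.6301
d((15, 12), (-5, 16)) = 20.3961
d((15, 12), (8, 1)) = 13.0384
d((6, -18), (8, 4)) = 22.0907
d((6, -18), (-5, 16)) = 35.7351
d((6, -18), (8, 1)) = 19.105
d((8, 4), (-5, 16)) = 17.6918
d((8, 4), (8, 1)) = 3.0 <-- minimum
d((-5, 16), (8, 1)) = 19.8494

Closest pair: (8, 4) and (8, 1) with distance 3.0

The closest pair is (8, 4) and (8, 1) with Euclidean distance 3.0. For 7 points, brute-force pairwise comparison is shown above. For large n, the divide-and-conquer algorithm (sort by x, recurse on halves, check the dividing strip) achieves O(n log n).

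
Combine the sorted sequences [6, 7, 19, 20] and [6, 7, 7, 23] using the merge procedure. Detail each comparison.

Merging process:

Compare 6 vs 6: take 6 from left. Merged: [6]
Compare 7 vs 6: take 6 from right. Merged: [6, 6]
Compare 7 vs 7: take 7 from left. Merged: [6, 6, 7]
Compare 19 vs 7: take 7 from right. Merged: [6, 6, 7, 7]
Compare 19 vs 7: take 7 from right. Merged: [6, 6, 7, 7, 7]
Compare 19 vs 23: take 19 from left. Merged: [6, 6, 7, 7, 7, 19]
Compare 20 vs 23: take 20 from left. Merged: [6, 6, 7, 7, 7, 19, 20]
Append remaining from right: [23]. Merged: [6, 6, 7, 7, 7, 19, 20, 23]

Final merged array: [6, 6, 7, 7, 7, 19, 20, 23]
Total comparisons: 7

The merged array is [6, 6, 7, 7, 7, 19, 20, 23], requiring 7 comparisons. The merge step runs in O(n) time where n is the total number of elements.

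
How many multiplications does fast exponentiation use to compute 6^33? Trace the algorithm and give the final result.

Computing 6^33 by squaring (build up from 6^1; each line after the first costs one multiplication):

6^1 = 6
6^2 = (6^1)^2 = 6^2 = 36
6^4 = (6^2)^2 = 36^2 = 1296
6^8 = (6^4)^2 = 1296^2 = 1679616
6^16 = (6^8)^2 = 1679616^2 = 2821109907456
6^32 = (6^16)^2 = 2821109907456^2 = 7958661109946400884391936
6^33 = 6 * 6^32 = 6 * 7958661109946400884391936 = 47751966659678405306351616

Result: 47751966659678405306351616
Multiplications needed: 6 (6 lines after 6^1)

6^33 = 47751966659678405306351616. Using exponentiation by squaring, this requires 6 multiplications. The key idea: if the exponent is even, square the half-power; if odd, multiply by the base once.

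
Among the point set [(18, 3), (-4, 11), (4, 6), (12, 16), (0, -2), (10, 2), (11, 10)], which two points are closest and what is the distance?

Computing all pairwise distances among 7 points:

d((18, 3), (-4, 11)) = 23.4094
d((18, 3), (4, 6)) = 14.3178
d((18, 3), (12, 16)) = 14.3178
d((18, 3), (0, -2)) = 18.6815
d((18, 3), (10, 2)) = 8.0623
d((18, 3), (11, 10)) = 9.8995
d((-4, 11), (4, 6)) = 9.434
d((-4, 11), (12, 16)) = 16.7631
d((-4, 11), (0, -2)) = 13.6015
d((-4, 11), (10, 2)) = 16.6433
d((-4, 11), (11, 10)) = 15.0333
d((4, 6), (12, 16)) = 12.8062
d((4, 6), (0, -2)) = 8.9443
d((4, 6), (10, 2)) = 7.2111
d((4, 6), (11, 10)) = 8.0623
d((12, 16), (0, -2)) = 21.6333
d((12, 16), (10, 2)) = 14.1421
d((12, 16), (11, 10)) = 6.0828 <-- minimum
d((0, -2), (10, 2)) = 10.7703
d((0, -2), (11, 10)) = 16.2788
d((10, 2), (11, 10)) = 8.0623

Closest pair: (12, 16) and (11, 10) with distance 6.0828

The closest pair is (12, 16) and (11, 10) with Euclidean distance 6.0828. For 7 points, brute-force pairwise comparison is shown above. For large n, the divide-and-conquer algorithm (sort by x, recurse on halves, check the dividing strip) achieves O(n log n).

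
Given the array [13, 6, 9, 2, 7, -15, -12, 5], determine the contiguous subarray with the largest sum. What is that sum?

Using Kadane's algorithm on [13, 6, 9, 2, 7, -15, -12, 5]:

Scanning through the array:
Position 1 (value 6): max_ending_here = 19, max_so_far = 19
Position 2 (value 9): max_ending_here = 28, max_so_far = 28
Position 3 (value 2): max_ending_here = 30, max_so_far = 30
Position 4 (value 7): max_ending_here = 37, max_so_far = 37
Position 5 (value -15): max_ending_here = 22, max_so_far = 37
Position 6 (value -12): max_ending_here = 10, max_so_far = 37
Position 7 (value 5): max_ending_here = 15, max_so_far = 37

Maximum subarray: [13, 6, 9, 2, 7]
Maximum sum: 37

The maximum subarray is [13, 6, 9, 2, 7] with sum 37. This subarray runs from index 0 to index 4.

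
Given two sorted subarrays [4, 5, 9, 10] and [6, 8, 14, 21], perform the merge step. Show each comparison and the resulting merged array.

Merging process:

Compare 4 vs 6: take 4 from left. Merged: [4]
Compare 5 vs 6: take 5 from left. Merged: [4, 5]
Compare 9 vs 6: take 6 from right. Merged: [4, 5, 6]
Compare 9 vs 8: take 8 from right. Merged: [4, 5, 6, 8]
Compare 9 vs 14: take 9 from left. Merged: [4, 5, 6, 8, 9]
Compare 10 vs 14: take 10 from left. Merged: [4, 5, 6, 8, 9, 10]
Append remaining from right: [14, 21]. Merged: [4, 5, 6, 8, 9, 10, 14, 21]

Final merged array: [4, 5, 6, 8, 9, 10, 14, 21]
Total comparisons: 6

The merged array is [4, 5, 6, 8, 9, 10, 14, 21], requiring 6 comparisons. The merge step runs in O(n) time where n is the total number of elements.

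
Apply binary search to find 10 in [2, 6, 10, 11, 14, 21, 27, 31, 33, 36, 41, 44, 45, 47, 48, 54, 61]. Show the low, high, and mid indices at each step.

Binary search for 10 in [2, 6, 10, 11, 14, 21, 27, 31, 33, 36, 41, 44, 45, 47, 48, 54, 61]:

lo=0, hi=16, mid=8, arr[mid]=33 -> 33 > 10, search left half
lo=0, hi=7, mid=3, arr[mid]=11 -> 11 > 10, search left half
lo=0, hi=2, mid=1, arr[mid]=6 -> 6 < 10, search right half
lo=2, hi=2, mid=2, arr[mid]=10 -> Found target at index 2!

Binary search finds 10 at index 2 after 4 comparisons. The search repeatedly halves the search space by comparing with the middle element.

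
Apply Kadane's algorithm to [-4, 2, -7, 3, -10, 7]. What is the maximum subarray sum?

Using Kadane's algorithm on [-4, 2, -7, 3, -10, 7]:

Scanning through the array:
Position 1 (value 2): max_ending_here = 2, max_so_far = 2
Position 2 (value -7): max_ending_here = -5, max_so_far = 2
Position 3 (value 3): max_ending_here = 3, max_so_far = 3
Position 4 (value -10): max_ending_here = -7, max_so_far = 3
Position 5 (value 7): max_ending_here = 7, max_so_far = 7

Maximum subarray: [7]
Maximum sum: 7

The maximum subarray is [7] with sum 7. This subarray runs from index 5 to index 5.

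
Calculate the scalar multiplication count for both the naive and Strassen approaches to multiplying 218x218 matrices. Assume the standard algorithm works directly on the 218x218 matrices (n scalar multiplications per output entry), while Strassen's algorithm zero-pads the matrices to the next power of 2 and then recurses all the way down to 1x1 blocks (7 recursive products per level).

Matrix multiplication for 218x218 matrices:

Strassen's algorithm requires power-of-2 dimensions. Pad 218x218 to 256x256 (next power of 2).

Standard algorithm: 218^3 = 10360232 multiplications
Strassen's algorithm: 7^(log2(256)) = 7^8 = 5764801 multiplications
Savings: 10360232 - 5764801 = 4595431 multiplications

Standard: 10360232 multiplications (218^3). Strassen: 5764801 multiplications (7^8, after padding to 256x256). Strassen reduces 8 recursive multiplications to 7 at each level.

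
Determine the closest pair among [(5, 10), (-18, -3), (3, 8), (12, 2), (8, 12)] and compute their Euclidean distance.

Computing all pairwise distances among 5 points:

d((5, 10), (-18, -3)) = 26.4197
d((5, 10), (3, 8)) = 2.8284 <-- minimum
d((5, 10), (12, 2)) = 10.6301
d((5, 10), (8, 12)) = 3.6056
d((-18, -3), (3, 8)) = 23.7065
d((-18, -3), (12, 2)) = 30.4138
d((-18, -3), (8, 12)) = 30.0167
d((3, 8), (12, 2)) = 10.8167
d((3, 8), (8, 12)) = 6.4031
d((12, 2), (8, 12)) = 10.7703

Closest pair: (5, 10) and (3, 8) with distance 2.8284

The closest pair is (5, 10) and (3, 8) with Euclidean distance 2.8284. For 5 points, brute-force pairwise comparison is shown above. For large n, the divide-and-conquer algorithm (sort by x, recurse on halves, check the dividing strip) achieves O(n log n).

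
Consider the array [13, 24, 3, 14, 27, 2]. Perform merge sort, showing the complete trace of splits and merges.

Merge sort trace:

Split: [13, 24, 3, 14, 27, 2] -> [13, 24, 3] and [14, 27, 2]
  Split: [13, 24, 3] -> [13] and [24, 3]
    Split: [24, 3] -> [24] and [3]
    Merge: [24] + [3] -> [3, 24]
  Merge: [13] + [3, 24] -> [3, 13, 24]
  Split: [14, 27, 2] -> [14] and [27, 2]
    Split: [27, 2] -> [27] and [2]
    Merge: [27] + [2] -> [2, 27]
  Merge: [14] + [2, 27] -> [2, 14, 27]
Merge: [3, 13, 24] + [2, 14, 27] -> [2, 3, 13, 14, 24, 27]

Final sorted array: [2, 3, 13, 14, 24, 27]

The merge sort proceeds by recursively splitting the array and merging sorted halves.
After all merges, the sorted array is [2, 3, 13, 14, 24, 27].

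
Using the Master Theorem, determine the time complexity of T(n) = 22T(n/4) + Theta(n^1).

Master Theorem for T(n) = 22T(n/4) + O(n^1):

a = 22, b = 4, c = 1
log_b(a) = log_4(22) = 2.2297

Case 1: c = 1 < log_4(22) = 2.2297
T(n) = O(n^(log_4 22))

For T(n) = 22T(n/4) + O(n^1): log_4(22) = 2.2297. This is Case 1 of the Master Theorem (c < log_b(a), work dominated by leaves), giving O(n^(log_4 22)).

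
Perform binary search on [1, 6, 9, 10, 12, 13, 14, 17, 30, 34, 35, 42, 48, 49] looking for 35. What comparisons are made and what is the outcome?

Binary search for 35 in [1, 6, 9, 10, 12, 13, 14, 17, 30, 34, 35, 42, 48, 49]:

lo=0, hi=13, mid=6, arr[mid]=14 -> 14 < 35, search right half
lo=7, hi=13, mid=10, arr[mid]=35 -> Found target at index 10!

Binary search finds 35 at index 10 after 2 comparisons. The search repeatedly halves the search space by comparing with the middle element.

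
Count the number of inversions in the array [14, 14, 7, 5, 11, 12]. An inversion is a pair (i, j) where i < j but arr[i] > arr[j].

Finding inversions in [14, 14, 7, 5, 11, 12]:

(0, 2): arr[0]=14 > arr[2]=7
(0, 3): arr[0]=14 > arr[3]=5
(0, 4): arr[0]=14 > arr[4]=11
(0, 5): arr[0]=14 > arr[5]=12
(1, 2): arr[1]=14 > arr[2]=7
(1, 3): arr[1]=14 > arr[3]=5
(1, 4): arr[1]=14 > arr[4]=11
(1, 5): arr[1]=14 > arr[5]=12
(2, 3): arr[2]=7 > arr[3]=5

Total inversions: 9

The array has 9 inversion(s): (0,2), (0,3), (0,4), (0,5), (1,2), (1,3), (1,4), (1,5), (2,3). Each pair (i,j) satisfies i < j and arr[i] > arr[j].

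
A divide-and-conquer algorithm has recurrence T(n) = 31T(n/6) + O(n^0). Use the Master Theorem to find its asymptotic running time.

Master Theorem for T(n) = 31T(n/6) + O(n^0):

a = 31, b = 6, c = 0
log_b(a) = log_6(31) = 1.9165

Case 1: c = 0 < log_6(31) = 1.9165
T(n) = O(n^(log_6 31))

For T(n) = 31T(n/6) + O(n^0): log_6(31) = 1.9165. This is Case 1 of the Master Theorem (c < log_b(a), work dominated by leaves), giving O(n^(log_6 31)).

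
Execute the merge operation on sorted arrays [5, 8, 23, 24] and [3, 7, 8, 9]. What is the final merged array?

Merging process:

Compare 5 vs 3: take 3 from right. Merged: [3]
Compare 5 vs 7: take 5 from left. Merged: [3, 5]
Compare 8 vs 7: take 7 from right. Merged: [3, 5, 7]
Compare 8 vs 8: take 8 from left. Merged: [3, 5, 7, 8]
Compare 23 vs 8: take 8 from right. Merged: [3, 5, 7, 8, 8]
Compare 23 vs 9: take 9 from right. Merged: [3, 5, 7, 8, 8, 9]
Append remaining from left: [23, 24]. Merged: [3, 5, 7, 8, 8, 9, 23, 24]

Final merged array: [3, 5, 7, 8, 8, 9, 23, 24]
Total comparisons: 6

The merged array is [3, 5, 7, 8, 8, 9, 23, 24], requiring 6 comparisons. The merge step runs in O(n) time where n is the total number of elements.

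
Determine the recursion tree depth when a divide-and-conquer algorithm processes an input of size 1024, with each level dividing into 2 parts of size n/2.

For divide and conquer with division factor 2:

Problem sizes at each level:
Level 0: 1024
Level 1: 512
Level 2: 256
Level 3: 128
Level 4: 64
Level 5: 32
Level 6: 16
Level 7: 8
Level 8: 4
Level 9: 2
Level 10: 1

The root is level 0 and the size-1 base case is level 10 (the tree spans levels 0 through 10, i.e. 11 levels counting the root), so the depth is the number of divisions: log_2(1024) = 10

The recursion tree depth is log_2(1024) = 10. At each level, the problem size is divided by 2, so it takes 10 divisions to reduce to a base case of size 1. The algorithm makes 2 recursive calls at each level.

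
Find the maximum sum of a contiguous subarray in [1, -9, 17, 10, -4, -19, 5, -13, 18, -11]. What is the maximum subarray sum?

Using Kadane's algorithm on [1, -9, 17, 10, -4, -19, 5, -13, 18, -11]:

Scanning through the array:
Position 1 (value -9): max_ending_here = -8, max_so_far = 1
Position 2 (value 17): max_ending_here = 17, max_so_far = 17
Position 3 (value 10): max_ending_here = 27, max_so_far = 27
Position 4 (value -4): max_ending_here = 23, max_so_far = 27
Position 5 (value -19): max_ending_here = 4, max_so_far = 27
Position 6 (value 5): max_ending_here = 9, max_so_far = 27
Position 7 (value -13): max_ending_here = -4, max_so_far = 27
Position 8 (value 18): max_ending_here = 18, max_so_far = 27
Position 9 (value -11): max_ending_here = 7, max_so_far = 27

Maximum subarray: [17, 10]
Maximum sum: 27

The maximum subarray is [17, 10] with sum 27. This subarray runs from index 2 to index 3.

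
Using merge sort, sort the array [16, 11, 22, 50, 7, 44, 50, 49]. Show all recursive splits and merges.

Merge sort trace:

Split: [16, 11, 22, 50, 7, 44, 50, 49] -> [16, 11, 22, 50] and [7, 44, 50, 49]
  Split: [16, 11, 22, 50] -> [16, 11] and [22, 50]
    Split: [16, 11] -> [16] and [11]
    Merge: [16] + [11] -> [11, 16]
    Split: [22, 50] -> [22] and [50]
    Merge: [22] + [50] -> [22, 50]
  Merge: [11, 16] + [22, 50] -> [11, 16, 22, 50]
  Split: [7, 44, 50, 49] -> [7, 44] and [50, 49]
    Split: [7, 44] -> [7] and [44]
    Merge: [7] + [44] -> [7, 44]
    Split: [50, 49] -> [50] and [49]
    Merge: [50] + [49] -> [49, 50]
  Merge: [7, 44] + [49, 50] -> [7, 44, 49, 50]
Merge: [11, 16, 22, 50] + [7, 44, 49, 50] -> [7, 11, 16, 22, 44, 49, 50, 50]

Final sorted array: [7, 11, 16, 22, 44, 49, 50, 50]

The merge sort proceeds by recursively splitting the array and merging sorted halves.
After all merges, the sorted array is [7, 11, 16, 22, 44, 49, 50, 50].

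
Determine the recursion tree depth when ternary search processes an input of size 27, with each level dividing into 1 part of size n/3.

For divide and conquer with division factor 3:

Problem sizes at each level:
Level 0: 27
Level 1: 9
Level 2: 3
Level 3: 1

The root is level 0 and the size-1 base case is level 3 (the tree spans levels 0 through 3, i.e. 4 levels counting the root), so the depth is the number of divisions: log_3(27) = 3

The recursion tree depth is log_3(27) = 3. At each level, the problem size is divided by 3, so it takes 3 divisions to reduce to a base case of size 1. The algorithm makes 1 recursive call at each level.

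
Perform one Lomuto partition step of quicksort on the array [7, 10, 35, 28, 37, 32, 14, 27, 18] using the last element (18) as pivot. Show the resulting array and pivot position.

Lomuto partition with pivot = 18:

Initial array: [7, 10, 35, 28, 37, 32, 14, 27, 18]

arr[0]=7 <= 18: swap with position 0, array becomes [7, 10, 35, 28, 37, 32, 14, 27, 18]
arr[1]=10 <= 18: swap with position 1, array becomes [7, 10, 35, 28, 37, 32, 14, 27, 18]
arr[2]=35 > 18: no swap
arr[3]=28 > 18: no swap
arr[4]=37 > 18: no swap
arr[5]=32 > 18: no swap
arr[6]=14 <= 18: swap with position 2, array becomes [7, 10, 14, 28, 37, 32, 35, 27, 18]
arr[7]=27 > 18: no swap

Place pivot at position 3: [7, 10, 14, 18, 37, 32, 35, 27, 28]
Pivot position: 3

After partitioning with pivot 18, the array becomes [7, 10, 14, 18, 37, 32, 35, 27, 28]. The pivot is placed at index 3. All elements to the left of the pivot are <= 18, and all elements to the right are > 18.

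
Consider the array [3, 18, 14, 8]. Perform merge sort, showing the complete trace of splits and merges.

Merge sort trace:

Split: [3, 18, 14, 8] -> [3, 18] and [14, 8]
  Split: [3, 18] -> [3] and [18]
  Merge: [3] + [18] -> [3, 18]
  Split: [14, 8] -> [14] and [8]
  Merge: [14] + [8] -> [8, 14]
Merge: [3, 18] + [8, 14] -> [3, 8, 14, 18]

Final sorted array: [3, 8, 14, 18]

The merge sort proceeds by recursively splitting the array and merging sorted halves.
After all merges, the sorted array is [3, 8, 14, 18].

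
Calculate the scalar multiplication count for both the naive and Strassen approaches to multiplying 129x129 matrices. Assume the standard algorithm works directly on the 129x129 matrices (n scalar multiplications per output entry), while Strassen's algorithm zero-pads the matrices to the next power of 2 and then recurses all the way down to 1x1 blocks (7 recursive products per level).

Matrix multiplication for 129x129 matrices:

Strassen's algorithm requires power-of-2 dimensions. Pad 129x129 to 256x256 (next power of 2).

Standard algorithm: 129^3 = 2146689 multiplications
Strassen's algorithm: 7^(log2(256)) = 7^8 = 5764801 multiplications
Difference: 2146689 - 5764801 = -3618112 (Strassen uses MORE here due to padding overhead — for small or just-over-power-of-2 n, padding can outweigh the per-level savings)

Standard: 2146689 multiplications (129^3). Strassen: 5764801 multiplications (7^8, after padding to 256x256). Strassen reduces 8 recursive multiplications to 7 at each level.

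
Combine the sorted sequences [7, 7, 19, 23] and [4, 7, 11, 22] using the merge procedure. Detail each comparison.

Merging process:

Compare 7 vs 4: take 4 from right. Merged: [4]
Compare 7 vs 7: take 7 from left. Merged: [4, 7]
Compare 7 vs 7: take 7 from left. Merged: [4, 7, 7]
Compare 19 vs 7: take 7 from right. Merged: [4, 7, 7, 7]
Compare 19 vs 11: take 11 from right. Merged: [4, 7, 7, 7, 11]
Compare 19 vs 22: take 19 from left. Merged: [4, 7, 7, 7, 11, 19]
Compare 23 vs 22: take 22 from right. Merged: [4, 7, 7, 7, 11, 19, 22]
Append remaining from left: [23]. Merged: [4, 7, 7, 7, 11, 19, 22, 23]

Final merged array: [4, 7, 7, 7, 11, 19, 22, 23]
Total comparisons: 7

The merged array is [4, 7, 7, 7, 11, 19, 22, 23], requiring 7 comparisons. The merge step runs in O(n) time where n is the total number of elements.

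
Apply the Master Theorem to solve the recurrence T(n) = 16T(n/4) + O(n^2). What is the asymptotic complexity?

Master Theorem for T(n) = 16T(n/4) + O(n^2):

a = 16, b = 4, c = 2
log_b(a) = log_4(16) = 2.0000

Case 2: c = 2 = log_4(16) = 2.0000
T(n) = O(n^2 log n) = O(n^2 log n)

For T(n) = 16T(n/4) + O(n^2): log_4(16) = 2.0000. This is Case 2 of the Master Theorem (c = log_b(a), equal work at all levels), giving O(n^2 log n).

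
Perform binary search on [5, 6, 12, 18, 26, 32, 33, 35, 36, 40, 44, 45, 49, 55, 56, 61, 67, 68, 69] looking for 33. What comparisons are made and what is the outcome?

Binary search for 33 in [5, 6, 12, 18, 26, 32, 33, 35, 36, 40, 44, 45, 49, 55, 56, 61, 67, 68, 69]:

lo=0, hi=18, mid=9, arr[mid]=40 -> 40 > 33, search left half
lo=0, hi=8, mid=4, arr[mid]=26 -> 26 < 33, search right half
lo=5, hi=8, mid=6, arr[mid]=33 -> Found target at index 6!

Binary search finds 33 at index 6 after 3 comparisons. The search repeatedly halves the search space by comparing with the middle element.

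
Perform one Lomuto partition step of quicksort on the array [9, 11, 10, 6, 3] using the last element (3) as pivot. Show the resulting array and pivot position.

Lomuto partition with pivot = 3:

Initial array: [9, 11, 10, 6, 3]

arr[0]=9 > 3: no swap
arr[1]=11 > 3: no swap
arr[2]=10 > 3: no swap
arr[3]=6 > 3: no swap

Place pivot at position 0: [3, 11, 10, 6, 9]
Pivot position: 0

After partitioning with pivot 3, the array becomes [3, 11, 10, 6, 9]. The pivot is placed at index 0. All elements to the left of the pivot are <= 3, and all elements to the right are > 3.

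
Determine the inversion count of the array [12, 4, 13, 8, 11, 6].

Finding inversions in [12, 4, 13, 8, 11, 6]:

(0, 1): arr[0]=12 > arr[1]=4
(0, 3): arr[0]=12 > arr[3]=8
(0, 4): arr[0]=12 > arr[4]=11
(0, 5): arr[0]=12 > arr[5]=6
(2, 3): arr[2]=13 > arr[3]=8
(2, 4): arr[2]=13 > arr[4]=11
(2, 5): arr[2]=13 > arr[5]=6
(3, 5): arr[3]=8 > arr[5]=6
(4, 5): arr[4]=11 > arr[5]=6

Total inversions: 9

The array has 9 inversion(s): (0,1), (0,3), (0,4), (0,5), (2,3), (2,4), (2,5), (3,5), (4,5). Each pair (i,j) satisfies i < j and arr[i] > arr[j].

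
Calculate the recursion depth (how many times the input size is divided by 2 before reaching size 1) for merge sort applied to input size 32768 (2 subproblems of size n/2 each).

For divide and conquer with division factor 2:

Problem sizes at each level:
Level 0: 32768
Level 1: 16384
Level 2: 8192
Level 3: 4096
Level 4: 2048
Level 5: 1024
Level 6: 512
Level 7: 256
Level 8: 128
Level 9: 64
Level 10: 32
Level 11: 16
Level 12: 8
Level 13: 4
Level 14: 2
Level 15: 1

The root is level 0 and the size-1 base case is level 15 (the tree spans levels 0 through 15, i.e. 16 levels counting the root), so the depth is the number of divisions: log_2(32768) = 15

The recursion tree depth is log_2(32768) = 15. At each level, the problem size is divided by 2, so it takes 15 divisions to reduce to a base case of size 1. The algorithm makes 2 recursive calls at each level.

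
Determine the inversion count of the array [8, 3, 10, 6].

Finding inversions in [8, 3, 10, 6]:

(0, 1): arr[0]=8 > arr[1]=3
(0, 3): arr[0]=8 > arr[3]=6
(2, 3): arr[2]=10 > arr[3]=6

Total inversions: 3

The array has 3 inversion(s): (0,1), (0,3), (2,3). Each pair (i,j) satisfies i < j and arr[i] > arr[j].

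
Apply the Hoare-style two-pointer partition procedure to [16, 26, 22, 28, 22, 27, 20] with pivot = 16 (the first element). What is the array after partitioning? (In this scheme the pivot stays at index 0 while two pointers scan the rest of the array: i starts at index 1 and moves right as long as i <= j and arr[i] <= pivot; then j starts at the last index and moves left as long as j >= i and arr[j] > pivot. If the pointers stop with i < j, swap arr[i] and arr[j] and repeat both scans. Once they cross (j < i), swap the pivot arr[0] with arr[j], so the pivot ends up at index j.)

Hoare-style two-pointer partition with pivot = 16:

Initial array: [16, 26, 22, 28, 22, 27, 20]

Pointers start at i = 1, j = 6.
i ends at 1, j ends at 0: the pointers have crossed (j < i), so scanning stops.

j = 0, so swapping arr[0] with arr[j] leaves the pivot at position 0: [16, 26, 22, 28, 22, 27, 20]
Pivot position: 0

After partitioning with pivot 16, the array becomes [16, 26, 22, 28, 22, 27, 20]. The pivot is placed at index 0. All elements to the left of the pivot are <= 16, and all elements to the right are > 16.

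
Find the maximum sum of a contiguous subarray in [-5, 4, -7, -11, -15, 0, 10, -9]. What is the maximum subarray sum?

Using Kadane's algorithm on [-5, 4, -7, -11, -15, 0, 10, -9]:

Scanning through the array:
Position 1 (value 4): max_ending_here = 4, max_so_far = 4
Position 2 (value -7): max_ending_here = -3, max_so_far = 4
Position 3 (value -11): max_ending_here = -11, max_so_far = 4
Position 4 (value -15): max_ending_here = -15, max_so_far = 4
Position 5 (value 0): max_ending_here = 0, max_so_far = 4
Position 6 (value 10): max_ending_here = 10, max_so_far = 10
Position 7 (value -9): max_ending_here = 1, max_so_far = 10

Maximum subarray: [0, 10]
Maximum sum: 10

The maximum subarray is [0, 10] with sum 10. This subarray runs from index 5 to index 6.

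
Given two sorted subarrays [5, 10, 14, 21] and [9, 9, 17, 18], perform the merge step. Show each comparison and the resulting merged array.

Merging process:

Compare 5 vs 9: take 5 from left. Merged: [5]
Compare 10 vs 9: take 9 from right. Merged: [5, 9]
Compare 10 vs 9: take 9 from right. Merged: [5, 9, 9]
Compare 10 vs 17: take 10 from left. Merged: [5, 9, 9, 10]
Compare 14 vs 17: take 14 from left. Merged: [5, 9, 9, 10, 14]
Compare 21 vs 17: take 17 from right. Merged: [5, 9, 9, 10, 14, 17]
Compare 21 vs 18: take 18 from right. Merged: [5, 9, 9, 10, 14, 17, 18]
Append remaining from left: [21]. Merged: [5, 9, 9, 10, 14, 17, 18, 21]

Final merged array: [5, 9, 9, 10, 14, 17, 18, 21]
Total comparisons: 7

The merged array is [5, 9, 9, 10, 14, 17, 18, 21], requiring 7 comparisons. The merge step runs in O(n) time where n is the total number of elements.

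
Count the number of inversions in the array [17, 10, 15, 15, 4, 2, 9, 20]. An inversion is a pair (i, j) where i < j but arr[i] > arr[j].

Finding inversions in [17, 10, 15, 15, 4, 2, 9, 20]:

(0, 1): arr[0]=17 > arr[1]=10
(0, 2): arr[0]=17 > arr[2]=15
(0, 3): arr[0]=17 > arr[3]=15
(0, 4): arr[0]=17 > arr[4]=4
(0, 5): arr[0]=17 > arr[5]=2
(0, 6): arr[0]=17 > arr[6]=9
(1, 4): arr[1]=10 > arr[4]=4
(1, 5): arr[1]=10 > arr[5]=2
(1, 6): arr[1]=10 > arr[6]=9
(2, 4): arr[2]=15 > arr[4]=4
(2, 5): arr[2]=15 > arr[5]=2
(2, 6): arr[2]=15 > arr[6]=9
(3, 4): arr[3]=15 > arr[4]=4
(3, 5): arr[3]=15 > arr[5]=2
(3, 6): arr[3]=15 > arr[6]=9
(4, 5): arr[4]=4 > arr[5]=2

Total inversions: 16

The array has 16 inversion(s): (0,1), (0,2), (0,3), (0,4), (0,5), (0,6), (1,4), (1,5), (1,6), (2,4), (2,5), (2,6), (3,4), (3,5), (3,6), (4,5). Each pair (i,j) satisfies i < j and arr[i] > arr[j].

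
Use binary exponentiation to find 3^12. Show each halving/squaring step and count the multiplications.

Computing 3^12 by squaring (build up from 3^1; each line after the first costs one multiplication):

3^1 = 3
3^2 = (3^1)^2 = 3^2 = 9
3^3 = 3 * 3^2 = 3 * 9 = 27
3^6 = (3^3)^2 = 27^2 = 729
3^12 = (3^6)^2 = 729^2 = 531441

Result: 531441
Multiplications needed: 4 (4 lines after 3^1)

3^12 = 531441. Using exponentiation by squaring, this requires 4 multiplications. The key idea: if the exponent is even, square the half-power; if odd, multiply by the base once.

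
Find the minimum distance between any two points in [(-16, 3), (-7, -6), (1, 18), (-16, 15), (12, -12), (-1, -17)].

Computing all pairwise distances among 6 points:

d((-16, 3), (-7, -6)) = 12.7279
d((-16, 3), (1, 18)) = 22.6716
d((-16, 3), (-16, 15)) = 12.0 <-- minimum
d((-16, 3), (12, -12)) = 31.7648
d((-16, 3), (-1, -17)) = 25.0
d((-7, -6), (1, 18)) = 25.2982
d((-7, -6), (-16, 15)) = 22.8473
d((-7, -6), (12, -12)) = 19.9249
d((-7, -6), (-1, -17)) = 12.53
d((1, 18), (-16, 15)) = 17.2627
d((1, 18), (12, -12)) = 31.9531
d((1, 18), (-1, -17)) = 35.0571
d((-16, 15), (12, -12)) = 38.8973
d((-16, 15), (-1, -17)) = 35.3412
d((12, -12), (-1, -17)) = 13.9284

Closest pair: (-16, 3) and (-16, 15) with distance 12.0

The closest pair is (-16, 3) and (-16, 15) with Euclidean distance 12.0. For 6 points, brute-force pairwise comparison is shown above. For large n, the divide-and-conquer algorithm (sort by x, recurse on halves, check the dividing strip) achieves O(n log n).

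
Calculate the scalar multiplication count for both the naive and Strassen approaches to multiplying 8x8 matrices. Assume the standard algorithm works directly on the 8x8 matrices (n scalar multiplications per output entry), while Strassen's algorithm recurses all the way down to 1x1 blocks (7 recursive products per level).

Matrix multiplication for 8x8 matrices:

Standard algorithm: 8^3 = 512 multiplications
Strassen's algorithm: 7^(log2(8)) = 7^3 = 343 multiplications
Savings: 512 - 343 = 169 multiplications

Standard: 512 multiplications (8^3). Strassen: 343 multiplications (7^3). Strassen reduces 8 recursive multiplications to 7 at each level.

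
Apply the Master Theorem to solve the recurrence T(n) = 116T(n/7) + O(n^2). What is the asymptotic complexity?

Master Theorem for T(n) = 116T(n/7) + O(n^2):

a = 116, b = 7, c = 2
log_b(a) = log_7(116) = 2.4429

Case 1: c = 2 < log_7(116) = 2.4429
T(n) = O(n^(log_7 116))

For T(n) = 116T(n/7) + O(n^2): log_7(116) = 2.4429. This is Case 1 of the Master Theorem (c < log_b(a), work dominated by leaves), giving O(n^(log_7 116)).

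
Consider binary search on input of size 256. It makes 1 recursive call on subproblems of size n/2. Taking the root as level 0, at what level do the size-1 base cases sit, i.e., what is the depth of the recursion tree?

For divide and conquer with division factor 2:

Problem sizes at each level:
Level 0: 256
Level 1: 128
Level 2: 64
Level 3: 32
Level 4: 16
Level 5: 8
Level 6: 4
Level 7: 2
Level 8: 1

The root is level 0 and the size-1 base case is level 8 (the tree spans levels 0 through 8, i.e. 9 levels counting the root), so the depth is the number of divisions: log_2(256) = 8

The recursion tree depth is log_2(256) = 8. At each level, the problem size is divided by 2, so it takes 8 divisions to reduce to a base case of size 1. The algorithm makes 1 recursive call at each level.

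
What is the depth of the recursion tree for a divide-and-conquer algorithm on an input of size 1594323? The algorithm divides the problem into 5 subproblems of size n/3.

For divide and conquer with division factor 3:

Problem sizes at each level:
Level 0: 1594323
Level 1: 531441
Level 2: 177147
Level 3: 59049
Level 4: 19683
Level 5: 6561
Level 6: 2187
Level 7: 729
Level 8: 243
Level 9: 81
Level 10: 27
Level 11: 9
Level 12: 3
Level 13: 1

The root is level 0 and the size-1 base case is level 13 (the tree spans levels 0 through 13, i.e. 14 levels counting the root), so the depth is the number of divisions: log_3(1594323) = 13

The recursion tree depth is log_3(1594323) = 13. At each level, the problem size is divided by 3, so it takes 13 divisions to reduce to a base case of size 1. The algorithm makes 5 recursive calls at each level.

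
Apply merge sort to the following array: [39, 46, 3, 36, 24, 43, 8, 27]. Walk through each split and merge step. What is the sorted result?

Merge sort trace:

Split: [39, 46, 3, 36, 24, 43, 8, 27] -> [39, 46, 3, 36] and [24, 43, 8, 27]
  Split: [39, 46, 3, 36] -> [39, 46] and [3, 36]
    Split: [39, 46] -> [39] and [46]
    Merge: [39] + [46] -> [39, 46]
    Split: [3, 36] -> [3] and [36]
    Merge: [3] + [36] -> [3, 36]
  Merge: [39, 46] + [3, 36] -> [3, 36, 39, 46]
  Split: [24, 43, 8, 27] -> [24, 43] and [8, 27]
    Split: [24, 43] -> [24] and [43]
    Merge: [24] + [43] -> [24, 43]
    Split: [8, 27] -> [8] and [27]
    Merge: [8] + [27] -> [8, 27]
  Merge: [24, 43] + [8, 27] -> [8, 24, 27, 43]
Merge: [3, 36, 39, 46] + [8, 24, 27, 43] -> [3, 8, 24, 27, 36, 39, 43, 46]

Final sorted array: [3, 8, 24, 27, 36, 39, 43, 46]

The merge sort proceeds by recursively splitting the array and merging sorted halves.
After all merges, the sorted array is [3, 8, 24, 27, 36, 39, 43, 46].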